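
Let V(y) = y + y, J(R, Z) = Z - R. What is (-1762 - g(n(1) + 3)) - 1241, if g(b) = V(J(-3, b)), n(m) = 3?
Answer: -3021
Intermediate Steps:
V(y) = 2*y
g(b) = 6 + 2*b (g(b) = 2*(b - 1*(-3)) = 2*(b + 3) = 2*(3 + b) = 6 + 2*b)
(-1762 - g(n(1) + 3)) - 1241 = (-1762 - (6 + 2*(3 + 3))) - 1241 = (-1762 - (6 + 2*6)) - 1241 = (-1762 - (6 + 12)) - 1241 = (-1762 - 1*18) - 1241 = (-1762 - 18) - 1241 = -1780 - 1241 = -3021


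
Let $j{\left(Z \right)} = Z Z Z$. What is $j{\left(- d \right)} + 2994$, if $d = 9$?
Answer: $2265$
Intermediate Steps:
$j{\left(Z \right)} = Z^{3}$ ($j{\left(Z \right)} = Z^{2} Z = Z^{3}$)
$j{\left(- d \right)} + 2994 = \left(\left(-1\right) 9\right)^{3} + 2994 = \left(-9\right)^{3} + 2994 = -729 + 2994 = 2265$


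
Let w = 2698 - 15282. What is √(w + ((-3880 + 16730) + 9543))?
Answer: √9809 ≈ 99.040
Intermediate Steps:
w = -12584
√(w + ((-3880 + 16730) + 9543)) = √(-12584 + ((-3880 + 16730) + 9543)) = √(-12584 + (12850 + 9543)) = √(-12584 + 22393) = √9809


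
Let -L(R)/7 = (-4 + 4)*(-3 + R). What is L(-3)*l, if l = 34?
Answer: 0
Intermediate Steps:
L(R) = 0 (L(R) = -7*(-4 + 4)*(-3 + R) = -0*(-3 + R) = -7*0 = 0)
L(-3)*l = 0*34 = 0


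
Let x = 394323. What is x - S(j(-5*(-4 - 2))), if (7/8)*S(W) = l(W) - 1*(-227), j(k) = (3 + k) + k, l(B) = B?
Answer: 2757941/7 ≈ 3.9399e+5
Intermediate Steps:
j(k) = 3 + 2*k
S(W) = 1816/7 + 8*W/7 (S(W) = 8*(W - 1*(-227))/7 = 8*(W + 227)/7 = 8*(227 + W)/7 = 1816/7 + 8*W/7)
x - S(j(-5*(-4 - 2))) = 394323 - (1816/7 + 8*(3 + 2*(-5*(-4 - 2)))/7) = 394323 - (1816/7 + 8*(3 + 2*(-5*(-6)))/7) = 394323 - (1816/7 + 8*(3 + 2*30)/7) = 394323 - (1816/7 + 8*(3 + 60)/7) = 394323 - (1816/7 + (8/7)*63) = 394323 - (1816/7 + 72) = 394323 - 1*2320/7 = 394323 - 2320/7 = 2757941/7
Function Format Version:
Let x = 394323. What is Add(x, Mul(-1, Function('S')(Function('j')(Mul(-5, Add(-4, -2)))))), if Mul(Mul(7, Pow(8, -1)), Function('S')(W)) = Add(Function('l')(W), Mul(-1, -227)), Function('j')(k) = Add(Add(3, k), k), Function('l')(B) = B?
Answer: Rational(2757941, 7) ≈ 3.9399e+5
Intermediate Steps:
Function('j')(k) = Add(3, Mul(2, k))
Function('S')(W) = Add(Rational(1816, 7), Mul(Rational(8, 7), W)) (Function('S')(W) = Mul(Rational(8, 7), Add(W, Mul(-1, -227))) = Mul(Rational(8, 7), Add(W, 227)) = Mul(Rational(8, 7), Add(227, W)) = Add(Rational(1816, 7), Mul(Rational(8, 7), W)))
Add(x, Mul(-1, Function('S')(Function('j')(Mul(-5, Add(-4, -2)))))) = Add(394323, Mul(-1, Add(Rational(1816, 7), Mul(Rational(8, 7), Add(3, Mul(2, Mul(-5, Add(-4, -2)))))))) = Add(394323, Mul(-1, Add(Rational(1816, 7), Mul(Rational(8, 7), Add(3, Mul(2, Mul(-5, -6))))))) = Add(394323, Mul(-1, Add(Rational(1816, 7), Mul(Rational(8, 7), Add(3, Mul(2, 30)))))) = Add(394323, Mul(-1, Add(Rational(1816, 7), Mul(Rational(8, 7), Add(3, 60))))) = Add(394323, Mul(-1, Add(Rational(1816, 7), Mul(Rational(8, 7), 63)))) = Add(394323, Mul(-1, Add(Rational(1816, 7), 72))) = Add(394323, Mul(-1, Rational(2320, 7))) = Add(394323, Rational(-2320, 7)) = Rational(2757941, 7)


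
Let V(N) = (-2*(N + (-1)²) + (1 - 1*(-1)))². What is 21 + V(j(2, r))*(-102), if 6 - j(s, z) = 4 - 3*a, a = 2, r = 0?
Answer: -26091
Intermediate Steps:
j(s, z) = 8 (j(s, z) = 6 - (4 - 3*2) = 6 - (4 - 6) = 6 - 1*(-2) = 6 + 2 = 8)
V(N) = 4*N² (V(N) = (-2*(N + 1) + (1 + 1))² = (-2*(1 + N) + 2)² = ((-2 - 2*N) + 2)² = (-2*N)² = 4*N²)
21 + V(j(2, r))*(-102) = 21 + (4*8²)*(-102) = 21 + (4*64)*(-102) = 21 + 256*(-102) = 21 - 26112 = -26091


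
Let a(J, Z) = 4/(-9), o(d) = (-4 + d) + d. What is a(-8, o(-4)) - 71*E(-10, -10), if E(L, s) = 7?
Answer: -4477/9 ≈ -497.44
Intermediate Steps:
o(d) = -4 + 2*d
a(J, Z) = -4/9 (a(J, Z) = 4*(-1/9) = -4/9)
a(-8, o(-4)) - 71*E(-10, -10) = -4/9 - 71*7 = -4/9 - 497 = -4477/9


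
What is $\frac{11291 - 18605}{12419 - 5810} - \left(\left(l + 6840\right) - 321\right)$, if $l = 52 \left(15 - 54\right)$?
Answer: $- \frac{9896111}{2203} \approx -4492.1$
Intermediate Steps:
$l = -2028$ ($l = 52 \left(-39\right) = -2028$)
$\frac{11291 - 18605}{12419 - 5810} - \left(\left(l + 6840\right) - 321\right) = \frac{11291 - 18605}{12419 - 5810} - \left(\left(-2028 + 6840\right) - 321\right) = - \frac{7314}{6609} - \left(4812 - 321\right) = \left(-7314\right) \frac{1}{6609} - 4491 = - \frac{2438}{2203} - 4491 = - \frac{9896111}{2203}$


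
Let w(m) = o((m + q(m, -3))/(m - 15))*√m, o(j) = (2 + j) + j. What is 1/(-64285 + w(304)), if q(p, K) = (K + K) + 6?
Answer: -5369147485/345155218468041 - 1371016*√19/345155218468041 ≈ -1.5573e-5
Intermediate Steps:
q(p, K) = 6 + 2*K (q(p, K) = 2*K + 6 = 6 + 2*K)
o(j) = 2 + 2*j
w(m) = √m*(2 + 2*m/(-15 + m)) (w(m) = (2 + 2*((m + (6 + 2*(-3)))/(m - 15)))*√m = (2 + 2*((m + (6 - 6))/(-15 + m)))*√m = (2 + 2*((m + 0)/(-15 + m)))*√m = (2 + 2*(m/(-15 + m)))*√m = (2 + 2*m/(-15 + m))*√m = √m*(2 + 2*m/(-15 + m)))
1/(-64285 + w(304)) = 1/(-64285 + √304*(-30 + 4*304)/(-15 + 304)) = 1/(-64285 + (4*√19)*(-30 + 1216)/289) = 1/(-64285 + (4*√19)*(1/289)*1186) = 1/(-64285 + 4744*√19/289)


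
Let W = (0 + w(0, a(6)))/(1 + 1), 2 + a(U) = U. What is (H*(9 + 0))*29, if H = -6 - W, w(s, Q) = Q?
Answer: -2088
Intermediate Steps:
a(U) = -2 + U
W = 2 (W = (0 + (-2 + 6))/(1 + 1) = (0 + 4)/2 = 4*(1/2) = 2)
H = -8 (H = -6 - 1*2 = -6 - 2 = -8)
(H*(9 + 0))*29 = -8*(9 + 0)*29 = -8*9*29 = -72*29 = -2088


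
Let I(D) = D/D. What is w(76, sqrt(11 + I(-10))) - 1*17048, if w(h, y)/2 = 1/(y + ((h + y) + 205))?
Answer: -1345308262/78913 - 8*sqrt(3)/78913 ≈ -17048.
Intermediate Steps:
I(D) = 1
w(h, y) = 2/(205 + h + 2*y) (w(h, y) = 2/(y + ((h + y) + 205)) = 2/(y + (205 + h + y)) = 2/(205 + h + 2*y))
w(76, sqrt(11 + I(-10))) - 1*17048 = 2/(205 + 76 + 2*sqrt(11 + 1)) - 1*17048 = 2/(205 + 76 + 2*sqrt(12)) - 17048 = 2/(205 + 76 + 2*(2*sqrt(3))) - 17048 = 2/(205 + 76 + 4*sqrt(3)) - 17048 = 2/(281 + 4*sqrt(3)) - 17048 = -17048 + 2/(281 + 4*sqrt(3))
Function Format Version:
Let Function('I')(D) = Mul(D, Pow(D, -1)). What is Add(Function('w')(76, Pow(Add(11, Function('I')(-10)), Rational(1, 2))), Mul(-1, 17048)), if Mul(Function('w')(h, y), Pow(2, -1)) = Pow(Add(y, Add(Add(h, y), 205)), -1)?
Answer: Add(Rational(-1345308262, 78913), Mul(Rational(-8, 78913), Pow(3, Rational(1, 2)))) ≈ -17048.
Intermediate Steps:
Function('I')(D) = 1
Function('w')(h, y) = Mul(2, Pow(Add(205, h, Mul(2, y)), -1)) (Function('w')(h, y) = Mul(2, Pow(Add(y, Add(Add(h, y), 205)), -1)) = Mul(2, Pow(Add(y, Add(205, h, y)), -1)) = Mul(2, Pow(Add(205, h, Mul(2, y)), -1)))
Add(Function('w')(76, Pow(Add(11, Function('I')(-10)), Rational(1, 2))), Mul(-1, 17048)) = Add(Mul(2, Pow(Add(205, 76, Mul(2, Pow(Add(11, 1), Rational(1, 2)))), -1)), Mul(-1, 17048)) = Add(Mul(2, Pow(Add(205, 76, Mul(2, Pow(12, Rational(1, 2)))), -1)), -17048) = Add(Mul(2, Pow(Add(205, 76, Mul(2, Mul(2, Pow(3, Rational(1, 2))))), -1)), -17048) = Add(Mul(2, Pow(Add(205, 76, Mul(4, Pow(3, Rational(1, 2)))), -1)), -17048) = Add(Mul(2, Pow(Add(281, Mul(4, Pow(3, Rational(1, 2)))), -1)), -17048) = Add(-17048, Mul(2, Pow(Add(281, Mul(4, Pow(3, Rational(1, 2)))), -1)))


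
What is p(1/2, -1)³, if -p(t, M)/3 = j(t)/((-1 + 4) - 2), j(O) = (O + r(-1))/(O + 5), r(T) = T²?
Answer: -729/1331 ≈ -0.54771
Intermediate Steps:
j(O) = (1 + O)/(5 + O) (j(O) = (O + (-1)²)/(O + 5) = (O + 1)/(5 + O) = (1 + O)/(5 + O))
p(t, M) = -3*(1 + t)/(5 + t) (p(t, M) = -3*(1 + t)/(5 + t)/((-1 + 4) - 2) = -3*(1 + t)/(5 + t)/(3 - 2) = -3*(1 + t)/(5 + t)/1 = -3*(1 + t)/(5 + t))
p(1/2, -1)³ = (3*(-1 - 1/2)/(5 + 1/2))³ = (3*(-1 - 1*½)/(5 + ½))³ = (3*(-1 - ½)/(11/2))³ = (3*(2/11)*(-3/2))³ = (-9/11)³ = -729/1331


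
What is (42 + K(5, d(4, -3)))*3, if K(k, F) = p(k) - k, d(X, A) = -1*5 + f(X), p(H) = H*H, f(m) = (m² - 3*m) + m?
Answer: 186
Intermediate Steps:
f(m) = m² - 2*m
p(H) = H²
d(X, A) = -5 + X*(-2 + X) (d(X, A) = -1*5 + X*(-2 + X) = -5 + X*(-2 + X))
K(k, F) = k² - k
(42 + K(5, d(4, -3)))*3 = (42 + 5*(-1 + 5))*3 = (42 + 5*4)*3 = (42 + 20)*3 = 62*3 = 186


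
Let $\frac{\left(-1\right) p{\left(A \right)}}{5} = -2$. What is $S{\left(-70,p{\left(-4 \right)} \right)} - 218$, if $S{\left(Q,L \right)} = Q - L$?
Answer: $-298$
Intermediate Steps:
$p{\left(A \right)} = 10$ ($p{\left(A \right)} = \left(-5\right) \left(-2\right) = 10$)
$S{\left(-70,p{\left(-4 \right)} \right)} - 218 = \left(-70 - 10\right) - 218 = -80 - 218 = -298$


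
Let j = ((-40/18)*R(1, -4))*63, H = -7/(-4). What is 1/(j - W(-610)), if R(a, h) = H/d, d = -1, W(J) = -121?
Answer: 1/366 ≈ 0.0027322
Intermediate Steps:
H = 7/4 (H = -7*(-¼) = 7/4 ≈ 1.7500)
R(a, h) = -7/4 (R(a, h) = (7/4)/(-1) = (7/4)*(-1) = -7/4)
j = 245 (j = (-40/18*(-7/4))*63 = (-40*1/18*(-7/4))*63 = -20/9*(-7/4)*63 = (35/9)*63 = 245)
1/(j - W(-610)) = 1/(245 - 1*(-121)) = 1/(245 + 121) = 1/366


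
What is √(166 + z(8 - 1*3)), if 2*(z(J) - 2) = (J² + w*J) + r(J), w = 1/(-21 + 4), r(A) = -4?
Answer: 2*√12886/17 ≈ 13.355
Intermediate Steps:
w = -1/17 (w = 1/(-17) = -1/17 ≈ -0.058824)
z(J) = J²/2 - J/34 (z(J) = 2 + ((J² - J/17) - 4)/2 = 2 + (-4 + J² - J/17)/2 = 2 + (-2 + J²/2 - J/34) = J²/2 - J/34)
√(166 + z(8 - 1*3)) = √(166 + (8 - 1*3)*(-1 + 17*(8 - 1*3))/34) = √(166 + (8 - 3)*(-1 + 17*(8 - 3))/34) = √(166 + (1/34)*5*(-1 + 17*5)) = √(166 + (1/34)*5*(-1 + 85)) = √(166 + (1/34)*5*84) = √(166 + 210/17) = √(3032/17) = 2*√12886/17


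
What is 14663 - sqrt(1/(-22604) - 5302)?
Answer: 14663 - I*sqrt(677252057259)/11302 ≈ 14663.0 - 72.815*I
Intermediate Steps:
14663 - sqrt(1/(-22604) - 5302) = 14663 - sqrt(-1/22604 - 5302) = 14663 - sqrt(-119846409/22604) = 14663 - I*sqrt(677252057259)/11302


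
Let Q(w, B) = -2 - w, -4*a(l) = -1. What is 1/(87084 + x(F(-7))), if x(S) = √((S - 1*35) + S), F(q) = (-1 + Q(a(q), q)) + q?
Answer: 58056/5055748741 - I*√222/15167246223 ≈ 1.1483e-5 - 9.8236e-10*I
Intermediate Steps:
a(l) = ¼ (a(l) = -¼*(-1) = ¼)
F(q) = -13/4 + q (F(q) = (-1 + (-2 - 1*¼)) + q = (-1 + (-2 - ¼)) + q = (-1 - 9/4) + q = -13/4 + q)
x(S) = √(-35 + 2*S) (x(S) = √((S - 35) + S) = √((-35 + S) + S) = √(-35 + 2*S))
1/(87084 + x(F(-7))) = 1/(87084 + √(-35 + 2*(-13/4 - 7))) = 1/(87084 + √(-35 + 2*(-41/4))) = 1/(87084 + √(-35 - 41/2)) = 1/(87084 + √(-111/2)) = 1/(87084 + I*√222/2)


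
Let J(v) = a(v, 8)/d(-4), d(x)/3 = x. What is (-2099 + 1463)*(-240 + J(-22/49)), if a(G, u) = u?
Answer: 153064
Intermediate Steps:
d(x) = 3*x
J(v) = -⅔ (J(v) = 8/((3*(-4))) = 8/(-12) = 8*(-1/12) = -⅔)
(-2099 + 1463)*(-240 + J(-22/49)) = (-2099 + 1463)*(-240 - ⅔) = -636*(-722/3) = 153064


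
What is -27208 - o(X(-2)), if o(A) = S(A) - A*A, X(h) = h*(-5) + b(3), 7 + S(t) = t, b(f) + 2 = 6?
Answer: -27019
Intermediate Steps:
b(f) = 4 (b(f) = -2 + 6 = 4)
S(t) = -7 + t
X(h) = 4 - 5*h (X(h) = h*(-5) + 4 = -5*h + 4 = 4 - 5*h)
o(A) = -7 + A - A² (o(A) = (-7 + A) - A*A = (-7 + A) - A² = -7 + A - A²)
-27208 - o(X(-2)) = -27208 - (-7 + (4 - 5*(-2)) - (4 - 5*(-2))²) = -27208 - (-7 + (4 + 10) - (4 + 10)²) = -27208 - (-7 + 14 - 1*14²) = -27208 - (-7 + 14 - 1*196) = -27208 - (-7 + 14 - 196) = -27208 - 1*(-189) = -27208 + 189 = -27019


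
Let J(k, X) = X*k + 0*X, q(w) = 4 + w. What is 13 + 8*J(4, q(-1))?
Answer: 109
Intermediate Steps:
J(k, X) = X*k (J(k, X) = X*k + 0 = X*k)
13 + 8*J(4, q(-1)) = 13 + 8*((4 - 1)*4) = 13 + 8*(3*4) = 13 + 8*12 = 13 + 96 = 109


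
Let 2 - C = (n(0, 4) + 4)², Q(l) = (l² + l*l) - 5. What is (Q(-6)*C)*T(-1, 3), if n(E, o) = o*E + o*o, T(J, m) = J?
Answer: 26666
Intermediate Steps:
Q(l) = -5 + 2*l² (Q(l) = (l² + l²) - 5 = 2*l² - 5 = -5 + 2*l²)
n(E, o) = o² + E*o (n(E, o) = E*o + o² = o² + E*o)
C = -398 (C = 2 - (4*(0 + 4) + 4)² = 2 - (4*4 + 4)² = 2 - (16 + 4)² = 2 - 1*20² = 2 - 1*400 = 2 - 400 = -398)
(Q(-6)*C)*T(-1, 3) = ((-5 + 2*(-6)²)*(-398))*(-1) = ((-5 + 2*36)*(-398))*(-1) = ((-5 + 72)*(-398))*(-1) = (67*(-398))*(-1) = -26666*(-1) = 26666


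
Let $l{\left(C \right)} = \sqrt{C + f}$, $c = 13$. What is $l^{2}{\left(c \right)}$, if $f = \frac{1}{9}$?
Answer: $\frac{118}{9} \approx 13.111$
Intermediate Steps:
$f = \frac{1}{9} \approx 0.11111$
$l{\left(C \right)} = \sqrt{\frac{1}{9} + C}$ ($l{\left(C \right)} = \sqrt{C + \frac{1}{9}} = \sqrt{\frac{1}{9} + C}$)
$l^{2}{\left(c \right)} = \left(\frac{\sqrt{1 + 9 \cdot 13}}{3}\right)^{2} = \left(\frac{\sqrt{1 + 117}}{3}\right)^{2} = \left(\frac{\sqrt{118}}{3}\right)^{2} = \frac{118}{9}$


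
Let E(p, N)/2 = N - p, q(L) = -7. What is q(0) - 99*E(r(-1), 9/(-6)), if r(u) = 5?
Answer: 1280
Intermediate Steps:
E(p, N) = -2*p + 2*N (E(p, N) = 2*(N - p) = -2*p + 2*N)
q(0) - 99*E(r(-1), 9/(-6)) = -7 - 99*(-2*5 + 2*(9/(-6))) = -7 - 99*(-10 + 2*(9*(-1/6))) = -7 - 99*(-10 + 2*(-3/2)) = -7 - 99*(-10 - 3) = -7 - 99*(-13) = -7 + 1287 = 1280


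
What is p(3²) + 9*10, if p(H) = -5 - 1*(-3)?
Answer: 88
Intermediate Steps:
p(H) = -2 (p(H) = -5 + 3 = -2)
p(3²) + 9*10 = -2 + 9*10 = -2 + 90 = 88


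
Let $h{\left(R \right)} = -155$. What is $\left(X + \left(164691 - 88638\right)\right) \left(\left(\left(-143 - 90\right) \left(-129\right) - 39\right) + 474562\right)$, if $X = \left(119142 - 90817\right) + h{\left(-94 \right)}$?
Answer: $52588841340$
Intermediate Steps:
$X = 28170$ ($X = \left(119142 - 90817\right) - 155 = 28325 - 155 = 28170$)
$\left(X + \left(164691 - 88638\right)\right) \left(\left(\left(-143 - 90\right) \left(-129\right) - 39\right) + 474562\right) = \left(28170 + \left(164691 - 88638\right)\right) \left(\left(\left(-143 - 90\right) \left(-129\right) - 39\right) + 474562\right) = \left(28170 + 76053\right) \left(\left(\left(-233\right) \left(-129\right) - 39\right) + 474562\right) = 104223 \left(\left(30057 - 39\right) + 474562\right) = 104223 \left(30018 + 474562\right) = 104223 \cdot 504580 = 52588841340$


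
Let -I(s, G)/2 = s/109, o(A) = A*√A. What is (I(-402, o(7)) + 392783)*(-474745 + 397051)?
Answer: -3326402647794/109 ≈ -3.0517e+10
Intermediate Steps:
o(A) = A^(3/2)
I(s, G) = -2*s/109
(I(-402, o(7)) + 392783)*(-474745 + 397051) = (-2/109*(-402) + 392783)*(-474745 + 397051) = (804/109 + 392783)*(-77694) = (42814151/109)*(-77694) = -3326402647794/109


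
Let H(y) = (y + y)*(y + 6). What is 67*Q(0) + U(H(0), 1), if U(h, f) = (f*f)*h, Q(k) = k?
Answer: 0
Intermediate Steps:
H(y) = 2*y*(6 + y) (H(y) = (2*y)*(6 + y) = 2*y*(6 + y))
U(h, f) = h*f² (U(h, f) = f²*h = h*f²)
67*Q(0) + U(H(0), 1) = 67*0 + (2*0*(6 + 0))*1² = 0 + (2*0*6)*1 = 0 + 0*1 = 0 + 0 = 0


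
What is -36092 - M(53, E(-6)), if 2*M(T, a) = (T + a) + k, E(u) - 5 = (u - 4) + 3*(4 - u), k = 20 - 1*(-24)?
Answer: -36153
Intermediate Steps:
k = 44 (k = 20 + 24 = 44)
E(u) = 13 - 2*u (E(u) = 5 + ((u - 4) + 3*(4 - u)) = 5 + ((-4 + u) + (12 - 3*u)) = 5 + (8 - 2*u) = 13 - 2*u)
M(T, a) = 22 + T/2 + a/2 (M(T, a) = ((T + a) + 44)/2 = (44 + T + a)/2 = 22 + T/2 + a/2)
-36092 - M(53, E(-6)) = -36092 - (22 + (1/2)*53 + (13 - 2*(-6))/2) = -36092 - (22 + 53/2 + (13 + 12)/2) = -36092 - (22 + 53/2 + (1/2)*25) = -36092 - (22 + 53/2 + 25/2) = -36092 - 1*61 = -36092 - 61 = -36153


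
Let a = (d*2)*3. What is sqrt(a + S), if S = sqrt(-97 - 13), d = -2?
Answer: sqrt(-12 + I*sqrt(110)) ≈ 1.4031 + 3.7375*I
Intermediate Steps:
S = I*sqrt(110) (S = sqrt(-110) = I*sqrt(110) ≈ 10.488*I)
a = -12 (a = -2*2*3 = -4*3 = -12)
sqrt(a + S) = sqrt(-12 + I*sqrt(110))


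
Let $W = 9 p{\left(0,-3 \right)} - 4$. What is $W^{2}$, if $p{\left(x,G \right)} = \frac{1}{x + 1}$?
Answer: $25$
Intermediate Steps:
$p{\left(x,G \right)} = \frac{1}{1 + x}$
$W = 5$ ($W = \frac{9}{1 + 0} - 4 = \frac{9}{1} - 4 = 9 \cdot 1 - 4 = 9 - 4 = 5$)
$W^{2} = 5^{2} = 25$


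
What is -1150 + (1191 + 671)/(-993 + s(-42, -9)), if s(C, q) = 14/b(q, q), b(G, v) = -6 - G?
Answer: -3415336/2965 ≈ -1151.9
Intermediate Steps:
s(C, q) = 14/(-6 - q)
-1150 + (1191 + 671)/(-993 + s(-42, -9)) = -1150 + (1191 + 671)/(-993 - 14/(6 - 9)) = -1150 + 1862/(-993 - 14/(-3)) = -1150 + 1862/(-993 - 14*(-⅓)) = -1150 + 1862/(-993 + 14/3) = -1150 + 1862/(-2965/3) = -1150 + 1862*(-3/2965) = -1150 - 5586/2965 = -3415336/2965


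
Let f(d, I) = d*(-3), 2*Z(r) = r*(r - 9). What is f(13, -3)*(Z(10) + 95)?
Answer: -3900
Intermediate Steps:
Z(r) = r*(-9 + r)/2 (Z(r) = (r*(r - 9))/2 = (r*(-9 + r))/2 = r*(-9 + r)/2)
f(d, I) = -3*d
f(13, -3)*(Z(10) + 95) = (-3*13)*((½)*10*(-9 + 10) + 95) = -39*((½)*10*1 + 95) = -39*(5 + 95) = -39*100 = -3900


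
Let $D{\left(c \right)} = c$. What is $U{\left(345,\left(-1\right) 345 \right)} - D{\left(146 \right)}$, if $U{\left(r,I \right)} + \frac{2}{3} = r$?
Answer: $\frac{595}{3} \approx 198.33$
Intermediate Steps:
$U{\left(r,I \right)} = - \frac{2}{3} + r$
$U{\left(345,\left(-1\right) 345 \right)} - D{\left(146 \right)} = \left(- \frac{2}{3} + 345\right) - 146 = \frac{1033}{3} - 146 = \frac{595}{3}$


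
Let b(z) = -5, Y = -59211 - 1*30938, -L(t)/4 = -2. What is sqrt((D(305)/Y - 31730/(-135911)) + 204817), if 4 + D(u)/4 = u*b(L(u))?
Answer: sqrt(30746641387242435088475451)/12252240739 ≈ 452.57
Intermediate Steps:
L(t) = 8 (L(t) = -4*(-2) = 8)
Y = -90149 (Y = -59211 - 30938 = -90149)
D(u) = -16 - 20*u (D(u) = -16 + 4*(u*(-5)) = -16 + 4*(-5*u) = -16 - 20*u)
sqrt((D(305)/Y - 31730/(-135911)) + 204817) = sqrt(((-16 - 20*305)/(-90149) - 31730/(-135911)) + 204817) = sqrt(((-16 - 6100)*(-1/90149) - 31730*(-1/135911)) + 204817) = sqrt((-6116*(-1/90149) + 31730/135911) + 204817) = sqrt((6116/90149 + 31730/135911) + 204817) = sqrt(3691659446/12252240739 + 204817) = sqrt(2509470883099209/12252240739) = sqrt(30746641387242435088475451)/12252240739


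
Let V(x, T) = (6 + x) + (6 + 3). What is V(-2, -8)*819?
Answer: 10647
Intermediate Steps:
V(x, T) = 15 + x (V(x, T) = (6 + x) + 9 = 15 + x)
V(-2, -8)*819 = (15 - 2)*819 = 13*819 = 10647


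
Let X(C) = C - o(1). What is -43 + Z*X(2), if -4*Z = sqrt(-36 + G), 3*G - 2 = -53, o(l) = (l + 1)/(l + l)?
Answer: -43 - I*sqrt(53)/4 ≈ -43.0 - 1.82*I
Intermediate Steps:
o(l) = (1 + l)/(2*l) (o(l) = (1 + l)/((2*l)) = (1 + l)*(1/(2*l)) = (1 + l)/(2*l))
G = -17 (G = 2/3 + (1/3)*(-53) = 2/3 - 53/3 = -17)
Z = -I*sqrt(53)/4 (Z = -sqrt(-36 - 17)/4 = -I*sqrt(53)/4 ≈ -1.82*I)
X(C) = -1 + C (X(C) = C - (1 + 1)/(2*1) = C - 2/2 = C - 1*1 = C - 1 = -1 + C)
-43 + Z*X(2) = -43 + (-I*sqrt(53)/4)*(-1 + 2) = -43 - I*sqrt(53)/4*1 = -43 - I*sqrt(53)/4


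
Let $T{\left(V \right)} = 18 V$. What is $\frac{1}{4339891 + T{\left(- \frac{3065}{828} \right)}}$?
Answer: $\frac{46}{199631921} \approx 2.3042 \cdot 10^{-7}$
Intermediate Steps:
$\frac{1}{4339891 + T{\left(- \frac{3065}{828} \right)}} = \frac{1}{4339891 + 18 \left(- \frac{3065}{828}\right)} = \frac{1}{4339891 - \frac{3065}{46}} = \frac{1}{\frac{199631921}{46}} = \frac{46}{199631921}$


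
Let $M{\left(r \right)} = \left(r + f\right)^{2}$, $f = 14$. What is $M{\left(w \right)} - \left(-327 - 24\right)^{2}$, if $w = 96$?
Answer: $-111101$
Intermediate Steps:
$M{\left(r \right)} = \left(14 + r\right)^{2}$ ($M{\left(r \right)} = \left(r + 14\right)^{2} = \left(14 + r\right)^{2}$)
$M{\left(w \right)} - \left(-327 - 24\right)^{2} = \left(14 + 96\right)^{2} - \left(-327 - 24\right)^{2} = 110^{2} - \left(-351\right)^{2} = 12100 - 123201 = -111101$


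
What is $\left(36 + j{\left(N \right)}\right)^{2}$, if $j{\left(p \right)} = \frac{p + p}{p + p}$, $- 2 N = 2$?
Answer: $1369$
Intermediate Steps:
$N = -1$ ($N = \left(- \frac{1}{2}\right) 2 = -1$)
$j{\left(p \right)} = 1$ ($j{\left(p \right)} = \frac{2 p}{2 p} = 2 p \frac{1}{2 p} = 1$)
$\left(36 + j{\left(N \right)}\right)^{2} = \left(36 + 1\right)^{2} = 37^{2} = 1369$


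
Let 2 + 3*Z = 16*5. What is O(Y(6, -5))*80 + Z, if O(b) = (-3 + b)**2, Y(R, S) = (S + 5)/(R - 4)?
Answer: 746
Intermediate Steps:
Z = 26 (Z = -2/3 + (16*5)/3 = -2/3 + (1/3)*80 = -2/3 + 80/3 = 26)
Y(R, S) = (5 + S)/(-4 + R)
O(Y(6, -5))*80 + Z = (-3 + (5 - 5)/(-4 + 6))**2*80 + 26 = (-3 + 0/2)**2*80 + 26 = (-3 + (1/2)*0)**2*80 + 26 = (-3 + 0)**2*80 + 26 = (-3)**2*80 + 26 = 9*80 + 26 = 720 + 26 = 746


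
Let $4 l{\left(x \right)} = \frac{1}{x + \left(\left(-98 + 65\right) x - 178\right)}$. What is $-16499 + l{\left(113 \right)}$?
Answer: $- \frac{250388825}{15176} \approx -16499.0$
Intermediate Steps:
$l{\left(x \right)} = \frac{1}{4 \left(-178 - 32 x\right)}$ ($l{\left(x \right)} = \frac{1}{4 \left(x + \left(\left(-98 + 65\right) x - 178\right)\right)} = \frac{1}{4 \left(x - \left(178 + 33 x\right)\right)} = \frac{1}{4 \left(-178 - 32 x\right)}$)
$-16499 + l{\left(113 \right)} = -16499 - \frac{1}{712 + 128 \cdot 113} = -16499 - \frac{1}{712 + 14464} = -16499 - \frac{1}{15176} = - \frac{250388825}{15176}$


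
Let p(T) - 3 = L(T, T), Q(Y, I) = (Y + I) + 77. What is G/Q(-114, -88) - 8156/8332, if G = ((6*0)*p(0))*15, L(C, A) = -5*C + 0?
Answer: -2039/2083 ≈ -0.97888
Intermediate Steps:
L(C, A) = -5*C
Q(Y, I) = 77 + I + Y (Q(Y, I) = (I + Y) + 77 = 77 + I + Y)
p(T) = 3 - 5*T
G = 0 (G = ((6*0)*(3 - 5*0))*15 = (0*(3 + 0))*15 = (0*3)*15 = 0*15 = 0)
G/Q(-114, -88) - 8156/8332 = 0/(77 - 88 - 114) - 8156/8332 = 0/(-125) - 8156*1/8332 = 0*(-1/125) - 2039/2083 = 0 - 2039/2083 = -2039/2083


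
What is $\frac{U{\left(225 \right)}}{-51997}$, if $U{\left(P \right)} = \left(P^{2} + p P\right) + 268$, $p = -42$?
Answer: $- \frac{41443}{51997} \approx -0.79703$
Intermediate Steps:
$U{\left(P \right)} = 268 + P^{2} - 42 P$ ($U{\left(P \right)} = \left(P^{2} - 42 P\right) + 268 = 268 + P^{2} - 42 P$)
$\frac{U{\left(225 \right)}}{-51997} = \frac{268 + 225^{2} - 9450}{-51997} = \left(268 + 50625 - 9450\right) \left(- \frac{1}{51997}\right) = 41443 \left(- \frac{1}{51997}\right) = - \frac{41443}{51997}$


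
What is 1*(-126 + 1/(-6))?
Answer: -757/6 ≈ -126.17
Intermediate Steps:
1*(-126 + 1/(-6)) = 1*(-126 - ⅙) = 1*(-757/6) = -757/6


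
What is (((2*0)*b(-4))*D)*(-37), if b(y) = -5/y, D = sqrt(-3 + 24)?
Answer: 0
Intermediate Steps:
D = sqrt(21) ≈ 4.5826
(((2*0)*b(-4))*D)*(-37) = (((2*0)*(-5/(-4)))*sqrt(21))*(-37) = ((0*(-5*(-1/4)))*sqrt(21))*(-37) = ((0*(5/4))*sqrt(21))*(-37) = (0*sqrt(21))*(-37) = 0*(-37) = 0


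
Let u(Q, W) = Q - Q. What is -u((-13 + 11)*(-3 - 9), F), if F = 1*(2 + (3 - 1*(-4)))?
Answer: 0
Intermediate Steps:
F = 9 (F = 1*(2 + (3 + 4)) = 1*(2 + 7) = 1*9 = 9)
u(Q, W) = 0
-u((-13 + 11)*(-3 - 9), F) = -1*0 = 0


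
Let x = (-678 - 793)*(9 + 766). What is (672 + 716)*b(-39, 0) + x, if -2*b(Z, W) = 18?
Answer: -1152517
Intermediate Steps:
b(Z, W) = -9 (b(Z, W) = -1/2*18 = -9)
x = -1140025 (x = -1471*775 = -1140025)
(672 + 716)*b(-39, 0) + x = (672 + 716)*(-9) - 1140025 = 1388*(-9) - 1140025 = -12492 - 1140025 = -1152517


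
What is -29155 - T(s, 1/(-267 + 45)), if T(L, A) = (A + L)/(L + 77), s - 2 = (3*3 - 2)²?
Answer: -828479801/28416 ≈ -29155.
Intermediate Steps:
s = 51 (s = 2 + (3*3 - 2)² = 2 + (9 - 2)² = 2 + 7² = 2 + 49 = 51)
T(L, A) = (A + L)/(77 + L)
-29155 - T(s, 1/(-267 + 45)) = -29155 - (1/(-267 + 45) + 51)/(77 + 51) = -29155 - (1/(-222) + 51)/128 = -29155 - (-1/222 + 51)/128 = -29155 - 11321/(128*222) = -29155 - 1*11321/28416 = -29155 - 11321/28416 = -828479801/28416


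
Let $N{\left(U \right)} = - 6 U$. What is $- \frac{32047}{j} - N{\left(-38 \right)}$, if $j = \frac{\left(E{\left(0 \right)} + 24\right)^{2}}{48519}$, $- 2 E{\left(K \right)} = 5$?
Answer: $- \frac{6219975144}{1849} \approx -3.364 \cdot 10^{6}$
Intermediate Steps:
$E{\left(K \right)} = - \frac{5}{2}$ ($E{\left(K \right)} = \left(- \frac{1}{2}\right) 5 = - \frac{5}{2}$)
$j = \frac{1849}{194076}$ ($j = \frac{\left(- \frac{5}{2} + 24\right)^{2}}{48519} = \left(\frac{43}{2}\right)^{2} \cdot \frac{1}{48519} = \frac{1849}{4} \cdot \frac{1}{48519} = \frac{1849}{194076} \approx 0.0095272$)
$- \frac{32047}{j} - N{\left(-38 \right)} = - \frac{32047}{\frac{1849}{194076}} - \left(-6\right) \left(-38\right) = \left(-32047\right) \frac{194076}{1849} - 228 = - \frac{6219553572}{1849} - 228 = - \frac{6219975144}{1849}$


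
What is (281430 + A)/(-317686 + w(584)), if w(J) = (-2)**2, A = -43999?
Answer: -237431/317682 ≈ -0.74739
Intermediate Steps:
w(J) = 4
(281430 + A)/(-317686 + w(584)) = (281430 - 43999)/(-317686 + 4) = 237431/(-317682) = 237431*(-1/317682) = -237431/317682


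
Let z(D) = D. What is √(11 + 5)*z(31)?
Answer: 124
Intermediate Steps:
√(11 + 5)*z(31) = √(11 + 5)*31 = √16*31 = 4*31 = 124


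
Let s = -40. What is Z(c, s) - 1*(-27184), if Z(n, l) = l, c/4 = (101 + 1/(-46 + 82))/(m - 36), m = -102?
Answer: 27144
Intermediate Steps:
c = -3637/1242 (c = 4*((101 + 1/(-46 + 82))/(-102 - 36)) = 4*((101 + 1/36)/(-138)) = 4*((101 + 1/36)*(-1/138)) = 4*((3637/36)*(-1/138)) = 4*(-3637/4968) = -3637/1242 ≈ -2.9283)
Z(c, s) - 1*(-27184) = -40 - 1*(-27184) = -40 + 27184 = 27144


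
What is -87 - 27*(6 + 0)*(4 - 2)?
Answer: -411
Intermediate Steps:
-87 - 27*(6 + 0)*(4 - 2) = -87 - 162*2 = -87 - 27*12 = -87 - 324 = -411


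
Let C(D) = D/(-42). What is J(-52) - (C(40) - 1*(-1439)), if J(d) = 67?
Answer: -28792/21 ≈ -1371.0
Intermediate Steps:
C(D) = -D/42 (C(D) = D*(-1/42) = -D/42)
J(-52) - (C(40) - 1*(-1439)) = 67 - (-1/42*40 - 1*(-1439)) = 67 - (-20/21 + 1439) = 67 - 1*30199/21 = 67 - 30199/21 = -28792/21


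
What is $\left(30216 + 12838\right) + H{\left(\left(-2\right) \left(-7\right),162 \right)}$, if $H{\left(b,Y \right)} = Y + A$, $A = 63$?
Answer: $43279$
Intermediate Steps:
$H{\left(b,Y \right)} = 63 + Y$ ($H{\left(b,Y \right)} = Y + 63 = 63 + Y$)
$\left(30216 + 12838\right) + H{\left(\left(-2\right) \left(-7\right),162 \right)} = \left(30216 + 12838\right) + \left(63 + 162\right) = 43054 + 225 = 43279$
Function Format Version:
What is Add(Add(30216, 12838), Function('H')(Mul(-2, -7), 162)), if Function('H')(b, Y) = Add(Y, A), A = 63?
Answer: 43279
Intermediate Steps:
Function('H')(b, Y) = Add(63, Y) (Function('H')(b, Y) = Add(Y, 63) = Add(63, Y))
Add(Add(30216, 12838), Function('H')(Mul(-2, -7), 162)) = Add(Add(30216, 12838), Add(63, 162)) = Add(43054, 225) = 43279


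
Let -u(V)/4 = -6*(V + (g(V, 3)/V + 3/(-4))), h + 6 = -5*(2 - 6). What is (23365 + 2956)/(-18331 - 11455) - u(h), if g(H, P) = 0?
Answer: -9498269/29786 ≈ -318.88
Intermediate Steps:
h = 14 (h = -6 - 5*(2 - 6) = -6 - 5*(-4) = -6 + 20 = 14)
u(V) = -18 + 24*V (u(V) = -(-24)*(V + (0/V + 3/(-4))) = -(-24)*(V + (0 + 3*(-¼))) = -(-24)*(V + (0 - ¾)) = -(-24)*(V - ¾) = -(-24)*(-¾ + V) = -4*(9/2 - 6*V) = -18 + 24*V)
(23365 + 2956)/(-18331 - 11455) - u(h) = (23365 + 2956)/(-18331 - 11455) - (-18 + 24*14) = 26321/(-29786) - (-18 + 336) = 26321*(-1/29786) - 1*318 = -26321/29786 - 318 = -9498269/29786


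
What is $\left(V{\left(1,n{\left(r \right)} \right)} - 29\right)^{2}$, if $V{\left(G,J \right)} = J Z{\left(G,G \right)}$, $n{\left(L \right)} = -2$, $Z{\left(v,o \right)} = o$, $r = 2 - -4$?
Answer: $961$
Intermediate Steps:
$r = 6$ ($r = 2 + 4 = 6$)
$V{\left(G,J \right)} = G J$ ($V{\left(G,J \right)} = J G = G J$)
$\left(V{\left(1,n{\left(r \right)} \right)} - 29\right)^{2} = \left(1 \left(-2\right) - 29\right)^{2} = \left(-2 - 29\right)^{2} = \left(-31\right)^{2} = 961$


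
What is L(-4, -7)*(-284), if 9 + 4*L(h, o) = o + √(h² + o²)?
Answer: 1136 - 71*√65 ≈ 563.58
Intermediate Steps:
L(h, o) = -9/4 + o/4 + √(h² + o²)/4 (L(h, o) = -9/4 + (o + √(h² + o²))/4 = -9/4 + (o/4 + √(h² + o²)/4) = -9/4 + o/4 + √(h² + o²)/4)
L(-4, -7)*(-284) = (-9/4 + (¼)*(-7) + √((-4)² + (-7)²)/4)*(-284) = (-9/4 - 7/4 + √(16 + 49)/4)*(-284) = (-9/4 - 7/4 + √65/4)*(-284) = (-4 + √65/4)*(-284) = 1136 - 71*√65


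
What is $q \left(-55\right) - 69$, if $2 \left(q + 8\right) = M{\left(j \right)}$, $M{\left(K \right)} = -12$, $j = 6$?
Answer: $701$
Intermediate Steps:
$q = -14$ ($q = -8 + \frac{1}{2} \left(-12\right) = -8 - 6 = -14$)
$q \left(-55\right) - 69 = \left(-14\right) \left(-55\right) - 69 = 770 - 69 = 701$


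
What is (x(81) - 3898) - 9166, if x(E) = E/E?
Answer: -13063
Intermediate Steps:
x(E) = 1
(x(81) - 3898) - 9166 = (1 - 3898) - 9166 = -3897 - 9166 = -13063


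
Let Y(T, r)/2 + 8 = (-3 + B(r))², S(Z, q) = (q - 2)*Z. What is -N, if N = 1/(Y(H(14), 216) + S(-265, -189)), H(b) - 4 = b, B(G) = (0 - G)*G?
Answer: -1/4354175161 ≈ -2.2966e-10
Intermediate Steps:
B(G) = -G² (B(G) = (-G)*G = -G²)
H(b) = 4 + b
S(Z, q) = Z*(-2 + q) (S(Z, q) = (-2 + q)*Z = Z*(-2 + q))
Y(T, r) = -16 + 2*(-3 - r²)²
N = 1/4354175161 (N = 1/((-16 + 2*(3 + 216²)²) - 265*(-2 - 189)) = 1/((-16 + 2*(3 + 46656)²) - 265*(-191)) = 1/((-16 + 2*46659²) + 50615) = 1/((-16 + 2*2177062281) + 50615) = 1/((-16 + 4354124562) + 50615) = 1/(4354124546 + 50615) = 1/4354175161 ≈ 2.2966e-10)
-N = -1*1/4354175161 = -1/4354175161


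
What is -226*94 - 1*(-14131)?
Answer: -7113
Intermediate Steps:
-226*94 - 1*(-14131) = -21244 + 14131 = -7113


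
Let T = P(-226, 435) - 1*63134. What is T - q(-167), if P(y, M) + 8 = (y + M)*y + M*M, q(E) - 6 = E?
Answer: 79010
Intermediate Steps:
q(E) = 6 + E
P(y, M) = -8 + M² + y*(M + y) (P(y, M) = -8 + ((y + M)*y + M*M) = -8 + ((M + y)*y + M²) = -8 + (y*(M + y) + M²) = -8 + (M² + y*(M + y)) = -8 + M² + y*(M + y))
T = 78849 (T = (-8 + 435² + (-226)² + 435*(-226)) - 1*63134 = (-8 + 189225 + 51076 - 98310) - 63134 = 141983 - 63134 = 78849)
T - q(-167) = 78849 - (6 - 167) = 78849 - 1*(-161) = 78849 + 161 = 79010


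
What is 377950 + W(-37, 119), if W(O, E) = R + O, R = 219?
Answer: 378132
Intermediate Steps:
W(O, E) = 219 + O
377950 + W(-37, 119) = 377950 + (219 - 37) = 377950 + 182 = 378132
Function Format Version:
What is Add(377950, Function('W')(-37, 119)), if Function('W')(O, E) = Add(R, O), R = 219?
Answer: 378132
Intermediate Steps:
Function('W')(O, E) = Add(219, O)
Add(377950, Function('W')(-37, 119)) = Add(377950, Add(219, -37)) = Add(377950, 182) = 378132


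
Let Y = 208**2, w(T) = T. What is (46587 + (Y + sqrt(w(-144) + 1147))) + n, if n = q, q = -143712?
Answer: -53861 + sqrt(1003) ≈ -53829.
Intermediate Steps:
Y = 43264
n = -143712
(46587 + (Y + sqrt(w(-144) + 1147))) + n = (46587 + (43264 + sqrt(-144 + 1147))) - 143712 = (46587 + (43264 + sqrt(1003))) - 143712 = (89851 + sqrt(1003)) - 143712 = -53861 + sqrt(1003)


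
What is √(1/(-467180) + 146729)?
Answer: √8006163428508105/233590 ≈ 383.05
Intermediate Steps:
√(1/(-467180) + 146729) = √(-1/467180 + 146729) = √(68548854219/467180) = √8006163428508105/233590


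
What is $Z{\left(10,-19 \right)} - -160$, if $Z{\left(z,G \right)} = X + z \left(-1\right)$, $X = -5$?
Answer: $145$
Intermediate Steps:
$Z{\left(z,G \right)} = -5 - z$ ($Z{\left(z,G \right)} = -5 + z \left(-1\right) = -5 - z$)
$Z{\left(10,-19 \right)} - -160 = \left(-5 - 10\right) - -160 = \left(-5 - 10\right) + 160 = -15 + 160 = 145$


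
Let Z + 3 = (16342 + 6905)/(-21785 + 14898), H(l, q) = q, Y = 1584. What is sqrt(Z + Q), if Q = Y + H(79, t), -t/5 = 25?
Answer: 5*sqrt(2755963903)/6887 ≈ 38.113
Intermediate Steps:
t = -125 (t = -5*25 = -125)
Z = -43908/6887 (Z = -3 + (16342 + 6905)/(-21785 + 14898) = -3 + 23247/(-6887) = -3 + 23247*(-1/6887) = -3 - 23247/6887 = -43908/6887 ≈ -6.3755)
Q = 1459 (Q = 1584 - 125 = 1459)
sqrt(Z + Q) = sqrt(-43908/6887 + 1459) = sqrt(10004225/6887) = 5*sqrt(2755963903)/6887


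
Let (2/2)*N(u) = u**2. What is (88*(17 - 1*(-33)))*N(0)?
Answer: 0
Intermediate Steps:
N(u) = u**2
(88*(17 - 1*(-33)))*N(0) = (88*(17 - 1*(-33)))*0**2 = (88*(17 + 33))*0 = (88*50)*0 = 4400*0 = 0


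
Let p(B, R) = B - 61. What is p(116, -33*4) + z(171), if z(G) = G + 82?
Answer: 308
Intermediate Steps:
p(B, R) = -61 + B
z(G) = 82 + G
p(116, -33*4) + z(171) = (-61 + 116) + (82 + 171) = 55 + 253 = 308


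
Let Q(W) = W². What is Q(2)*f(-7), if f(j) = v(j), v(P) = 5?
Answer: 20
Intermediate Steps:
f(j) = 5
Q(2)*f(-7) = 2²*5 = 4*5 = 20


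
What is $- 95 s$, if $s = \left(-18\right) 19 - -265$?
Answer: $7315$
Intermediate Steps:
$s = -77$ ($s = -342 + 265 = -77$)
$- 95 s = \left(-95\right) \left(-77\right) = 7315$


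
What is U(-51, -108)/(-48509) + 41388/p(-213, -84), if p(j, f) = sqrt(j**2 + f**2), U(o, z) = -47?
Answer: 47/48509 + 13796*sqrt(233)/1165 ≈ 180.76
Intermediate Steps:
p(j, f) = sqrt(f**2 + j**2)
U(-51, -108)/(-48509) + 41388/p(-213, -84) = -47/(-48509) + 41388/(sqrt((-84)**2 + (-213)**2)) = -47*(-1/48509) + 41388/(sqrt(7056 + 45369)) = 47/48509 + 41388/(sqrt(52425)) = 47/48509 + 41388/((15*sqrt(233))) = 47/48509 + 41388*(sqrt(233)/3495) = 47/48509 + 13796*sqrt(233)/1165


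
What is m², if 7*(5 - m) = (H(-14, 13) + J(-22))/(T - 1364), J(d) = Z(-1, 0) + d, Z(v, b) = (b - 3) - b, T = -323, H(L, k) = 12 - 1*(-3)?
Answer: 3485131225/139452481 ≈ 24.992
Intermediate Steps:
H(L, k) = 15 (H(L, k) = 12 + 3 = 15)
Z(v, b) = -3 (Z(v, b) = (-3 + b) - b = -3)
J(d) = -3 + d
m = 59035/11809 (m = 5 - (15 + (-3 - 22))/(7*(-323 - 1364)) = 5 - (15 - 25)/(7*(-1687)) = 5 - (-10)*(-1)/(7*1687) = 5 - ⅐*10/1687 = 5 - 10/11809 = 59035/11809 ≈ 4.9992)
m² = (59035/11809)² = 3485131225/139452481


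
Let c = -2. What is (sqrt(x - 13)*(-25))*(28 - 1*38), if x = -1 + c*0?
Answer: 250*I*sqrt(14) ≈ 935.41*I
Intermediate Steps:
x = -1 (x = -1 - 2*0 = -1 + 0 = -1)
(sqrt(x - 13)*(-25))*(28 - 1*38) = (sqrt(-1 - 13)*(-25))*(28 - 1*38) = (sqrt(-14)*(-25))*(28 - 38) = ((I*sqrt(14))*(-25))*(-10) = -25*I*sqrt(14)*(-10) = 250*I*sqrt(14)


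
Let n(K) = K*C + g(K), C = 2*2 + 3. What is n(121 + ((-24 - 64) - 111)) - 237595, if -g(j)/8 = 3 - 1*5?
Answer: -238125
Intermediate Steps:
C = 7 (C = 4 + 3 = 7)
g(j) = 16 (g(j) = -8*(3 - 1*5) = -8*(3 - 5) = -8*(-2) = 16)
n(K) = 16 + 7*K (n(K) = K*7 + 16 = 7*K + 16 = 16 + 7*K)
n(121 + ((-24 - 64) - 111)) - 237595 = (16 + 7*(121 + ((-24 - 64) - 111))) - 237595 = (16 + 7*(121 + (-88 - 111))) - 237595 = (16 + 7*(121 - 199)) - 237595 = (16 + 7*(-78)) - 237595 = (16 - 546) - 237595 = -530 - 237595 = -238125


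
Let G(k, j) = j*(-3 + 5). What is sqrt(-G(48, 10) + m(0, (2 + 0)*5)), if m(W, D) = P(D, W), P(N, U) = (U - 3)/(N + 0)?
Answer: I*sqrt(2030)/10 ≈ 4.5056*I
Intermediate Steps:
G(k, j) = 2*j (G(k, j) = j*2 = 2*j)
P(N, U) = (-3 + U)/N
m(W, D) = (-3 + W)/D
sqrt(-G(48, 10) + m(0, (2 + 0)*5)) = sqrt(-2*10 + (-3 + 0)/(((2 + 0)*5))) = sqrt(-1*20 - 3/(2*5)) = sqrt(-20 - 3/10) = sqrt(-203/10) = I*sqrt(2030)/10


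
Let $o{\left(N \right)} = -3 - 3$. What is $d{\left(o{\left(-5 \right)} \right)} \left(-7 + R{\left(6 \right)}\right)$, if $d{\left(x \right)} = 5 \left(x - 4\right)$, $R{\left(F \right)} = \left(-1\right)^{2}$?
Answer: $300$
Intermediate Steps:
$R{\left(F \right)} = 1$
$o{\left(N \right)} = -6$ ($o{\left(N \right)} = -3 - 3 = -6$)
$d{\left(x \right)} = -20 + 5 x$ ($d{\left(x \right)} = 5 \left(-4 + x\right) = -20 + 5 x$)
$d{\left(o{\left(-5 \right)} \right)} \left(-7 + R{\left(6 \right)}\right) = \left(-20 + 5 \left(-6\right)\right) \left(-7 + 1\right) = \left(-20 - 30\right) \left(-6\right) = \left(-50\right) \left(-6\right) = 300$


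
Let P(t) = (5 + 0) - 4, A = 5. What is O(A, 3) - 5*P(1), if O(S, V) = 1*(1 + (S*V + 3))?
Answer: 14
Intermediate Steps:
P(t) = 1 (P(t) = 5 - 4 = 1)
O(S, V) = 4 + S*V (O(S, V) = 1*(1 + (3 + S*V)) = 1*(4 + S*V) = 4 + S*V)
O(A, 3) - 5*P(1) = (4 + 5*3) - 5*1 = (4 + 15) - 5 = 19 - 5 = 14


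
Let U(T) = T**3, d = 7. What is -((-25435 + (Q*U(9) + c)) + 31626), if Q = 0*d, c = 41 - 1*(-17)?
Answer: -6249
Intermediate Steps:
c = 58 (c = 41 + 17 = 58)
Q = 0 (Q = 0*7 = 0)
-((-25435 + (Q*U(9) + c)) + 31626) = -((-25435 + (0*9**3 + 58)) + 31626) = -((-25435 + (0*729 + 58)) + 31626) = -((-25435 + (0 + 58)) + 31626) = -((-25435 + 58) + 31626) = -(-25377 + 31626) = -1*6249 = -6249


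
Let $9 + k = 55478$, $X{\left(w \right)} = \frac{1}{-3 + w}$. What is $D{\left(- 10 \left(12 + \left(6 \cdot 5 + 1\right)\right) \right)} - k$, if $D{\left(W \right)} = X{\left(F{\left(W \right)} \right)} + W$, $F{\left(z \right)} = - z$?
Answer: $- \frac{23868872}{427} \approx -55899.0$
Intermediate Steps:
$k = 55469$ ($k = -9 + 55478 = 55469$)
$D{\left(W \right)} = W + \frac{1}{-3 - W}$ ($D{\left(W \right)} = \frac{1}{-3 - W} + W = W + \frac{1}{-3 - W}$)
$D{\left(- 10 \left(12 + \left(6 \cdot 5 + 1\right)\right) \right)} - k = \frac{-1 + - 10 \left(12 + \left(6 \cdot 5 + 1\right)\right) \left(3 - 10 \left(12 + \left(6 \cdot 5 + 1\right)\right)\right)}{3 - 10 \left(12 + \left(6 \cdot 5 + 1\right)\right)} - 55469 = \frac{-1 + - 10 \left(12 + \left(30 + 1\right)\right) \left(3 - 10 \left(12 + \left(30 + 1\right)\right)\right)}{3 - 10 \left(12 + \left(30 + 1\right)\right)} - 55469 = \frac{-1 + - 10 \left(12 + 31\right) \left(3 - 10 \left(12 + 31\right)\right)}{3 - 10 \left(12 + 31\right)} - 55469 = \frac{-1 + \left(-10\right) 43 \left(3 - 430\right)}{3 - 430} - 55469 = \frac{-1 - 430 \left(3 - 430\right)}{3 - 430} - 55469 = \frac{-1 - -183610}{-427} - 55469 = - \frac{-1 + 183610}{427} - 55469 = \left(- \frac{1}{427}\right) 183609 - 55469 = - \frac{183609}{427} - 55469 = - \frac{23868872}{427}$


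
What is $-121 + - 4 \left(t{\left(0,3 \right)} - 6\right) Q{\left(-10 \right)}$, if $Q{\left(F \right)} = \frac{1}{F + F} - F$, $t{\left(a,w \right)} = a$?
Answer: $\frac{589}{5} \approx 117.8$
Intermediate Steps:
$Q{\left(F \right)} = \frac{1}{2 F} - F$
$-121 + - 4 \left(t{\left(0,3 \right)} - 6\right) Q{\left(-10 \right)} = -121 + - 4 \left(0 - 6\right) \left(\frac{1}{2 \left(-10\right)} - -10\right) = -121 + \left(-4\right) \left(-6\right) \left(\frac{1}{2} \left(- \frac{1}{10}\right) + 10\right) = -121 + 24 \left(- \frac{1}{20} + 10\right) = -121 + 24 \cdot \frac{199}{20} = -121 + \frac{1194}{5} = \frac{589}{5}$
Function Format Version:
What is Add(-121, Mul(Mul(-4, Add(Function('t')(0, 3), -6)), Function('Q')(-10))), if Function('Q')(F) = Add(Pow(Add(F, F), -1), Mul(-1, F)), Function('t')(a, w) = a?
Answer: Rational(589, 5) ≈ 117.80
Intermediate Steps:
Function('Q')(F) = Add(Mul(Rational(1, 2), Pow(F, -1)), Mul(-1, F)) (Function('Q')(F) = Add(Pow(Mul(2, F), -1), Mul(-1, F)) = Add(Mul(Rational(1, 2), Pow(F, -1)), Mul(-1, F)))
Add(-121, Mul(Mul(-4, Add(Function('t')(0, 3), -6)), Function('Q')(-10))) = Add(-121, Mul(Mul(-4, Add(0, -6)), Add(Mul(Rational(1, 2), Pow(-10, -1)), Mul(-1, -10)))) = Add(-121, Mul(Mul(-4, -6), Add(Mul(Rational(1, 2), Rational(-1, 10)), 10))) = Add(-121, Mul(24, Add(Rational(-1, 20), 10))) = Add(-121, Mul(24, Rational(199, 20))) = Add(-121, Rational(1194, 5)) = Rational(589, 5)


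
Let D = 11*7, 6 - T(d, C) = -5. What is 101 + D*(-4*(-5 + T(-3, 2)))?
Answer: -1747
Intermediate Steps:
T(d, C) = 11 (T(d, C) = 6 - 1*(-5) = 6 + 5 = 11)
D = 77
101 + D*(-4*(-5 + T(-3, 2))) = 101 + 77*(-4*(-5 + 11)) = 101 + 77*(-4*6) = 101 + 77*(-24) = 101 - 1848 = -1747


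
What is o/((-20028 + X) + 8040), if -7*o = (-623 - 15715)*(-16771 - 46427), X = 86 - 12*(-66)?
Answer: 73752066/5555 ≈ 13277.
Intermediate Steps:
X = 878 (X = 86 + 792 = 878)
o = -147504132 (o = -(-623 - 15715)*(-16771 - 46427)/7 = -(-2334)*(-63198) = -⅐*1032528924 = -147504132)
o/((-20028 + X) + 8040) = -147504132/((-20028 + 878) + 8040) = -147504132/(-19150 + 8040) = -147504132/(-11110) = -147504132*(-1/11110) = 73752066/5555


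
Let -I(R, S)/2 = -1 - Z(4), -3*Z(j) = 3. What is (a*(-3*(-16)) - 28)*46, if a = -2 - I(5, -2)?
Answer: -5704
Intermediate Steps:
Z(j) = -1 (Z(j) = -1/3*3 = -1)
I(R, S) = 0 (I(R, S) = -2*(-1 - 1*(-1)) = -2*(-1 + 1) = -2*0 = 0)
a = -2 (a = -2 - 1*0 = -2 + 0 = -2)
(a*(-3*(-16)) - 28)*46 = (-(-6)*(-16) - 28)*46 = (-2*48 - 28)*46 = (-96 - 28)*46 = -124*46 = -5704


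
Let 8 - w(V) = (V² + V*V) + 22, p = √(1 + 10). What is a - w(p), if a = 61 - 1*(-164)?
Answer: 261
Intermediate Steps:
p = √11 ≈ 3.3166
w(V) = -14 - 2*V² (w(V) = 8 - ((V² + V*V) + 22) = 8 - ((V² + V²) + 22) = 8 - (2*V² + 22) = 8 - (22 + 2*V²) = 8 + (-22 - 2*V²) = -14 - 2*V²)
a = 225 (a = 61 + 164 = 225)
a - w(p) = 225 - (-14 - 2*(√11)²) = 225 - (-14 - 2*11) = 225 - (-14 - 22) = 225 - 1*(-36) = 225 + 36 = 261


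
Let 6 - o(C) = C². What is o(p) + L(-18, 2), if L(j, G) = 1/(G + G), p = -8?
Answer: -231/4 ≈ -57.750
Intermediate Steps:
L(j, G) = 1/(2*G)
o(C) = 6 - C²
o(p) + L(-18, 2) = (6 - 1*(-8)²) + (½)/2 = (6 - 1*64) + (½)*(½) = (6 - 64) + ¼ = -58 + ¼ = -231/4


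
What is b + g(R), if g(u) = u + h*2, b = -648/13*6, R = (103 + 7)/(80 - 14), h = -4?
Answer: -11911/39 ≈ -305.41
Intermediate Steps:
R = 5/3 (R = 110/66 = 110*(1/66) = 5/3 ≈ 1.6667)
b = -3888/13 (b = -648/13*6 = -3888/13 ≈ -299.08)
g(u) = -8 + u (g(u) = u - 4*2 = u - 8 = -8 + u)
b + g(R) = -3888/13 + (-8 + 5/3) = -3888/13 - 19/3 = -11911/39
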